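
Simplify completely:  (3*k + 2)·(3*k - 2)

Difference of squares with P = 3*k, Q = 2.

9*k² - 4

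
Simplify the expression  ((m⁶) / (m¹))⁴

m^20

Inside the bracket: m⁵
Raise to the power 4: m^20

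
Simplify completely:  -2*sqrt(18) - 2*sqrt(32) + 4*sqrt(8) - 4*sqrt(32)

-22*sqrt(2)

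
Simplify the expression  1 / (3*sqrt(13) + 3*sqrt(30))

(-sqrt(13) + sqrt(30))/51

Multiply numerator and denominator by -3*sqrt(13) + 3*sqrt(30).
Denominator becomes 153; numerator becomes -3*sqrt(13) + 3*sqrt(30).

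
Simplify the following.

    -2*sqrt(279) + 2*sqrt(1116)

6*sqrt(31)

2*sqrt(279) = 6*sqrt(31); 2*sqrt(1116) = 12*sqrt(31)
Combine: (-6 + 12)·sqrt(31) = 6*sqrt(31)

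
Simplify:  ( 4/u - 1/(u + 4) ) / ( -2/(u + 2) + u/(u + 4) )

(3*u^2 + 22*u + 32)/(u^3 - 8*u)

Numerator: 4/u - 1/(u + 4) = (3*u + 16)/(u^2 + 4*u)
Denominator: -2/(u + 2) + u/(u + 4) = (u^2 - 8)/(u^2 + 6*u + 8)
Divide: ((3*u + 16)/(u^2 + 4*u)) · ((u^2 + 6*u + 8)/(u^2 - 8)) = (3*u^2 + 22*u + 32)/(u^3 - 8*u)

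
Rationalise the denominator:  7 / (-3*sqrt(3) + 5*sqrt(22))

(21*sqrt(3) + 35*sqrt(22))/523

Multiply numerator and denominator by 3*sqrt(3) + 5*sqrt(22).
Denominator becomes 523; numerator becomes 21*sqrt(3) + 35*sqrt(22).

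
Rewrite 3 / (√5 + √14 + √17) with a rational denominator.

(-√1190 + √17 + 4*√14 + 13*√5)/46

Group as (√5 + √14) + √17; multiply by (√5 + √14) - √17, then rationalise the remaining surd.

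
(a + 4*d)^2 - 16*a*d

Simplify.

(a - 4*d)^2

Expand the square and combine the 16*a*d term.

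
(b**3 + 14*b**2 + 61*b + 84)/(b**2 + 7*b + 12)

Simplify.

b + 7

Factor: b**3 + 14*b**2 + 61*b + 84 = (b + 7)*(b + 3)*(b + 4);  b**2 + 7*b + 12 = (b + 4)*(b + 3)
Cancel the common factors (b + 4), (b + 3).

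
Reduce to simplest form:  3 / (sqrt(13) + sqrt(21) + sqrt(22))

(-sqrt(6006) + 6*sqrt(22) + 7*sqrt(21) + 15*sqrt(13))/158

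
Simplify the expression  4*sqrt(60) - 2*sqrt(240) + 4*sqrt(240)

4*sqrt(60) = 8*sqrt(15); 2*sqrt(240) = 8*sqrt(15); 4*sqrt(240) = 16*sqrt(15)
Combine: (8 - 8 + 16)·sqrt(15) = 16*sqrt(15)

16*sqrt(15)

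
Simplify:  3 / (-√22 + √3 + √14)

(15*√22 + 33*√14 + 99*√3 + 12*√231)/143

Group as (√3 + √14) - √22; multiply by (√3 + √14) + √22, then rationalise the remaining surd.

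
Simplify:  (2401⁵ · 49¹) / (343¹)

7^19

2401⁵ = 7^20; 49¹ = 7^2; 343¹ = 7^3
Combine exponents: 7^19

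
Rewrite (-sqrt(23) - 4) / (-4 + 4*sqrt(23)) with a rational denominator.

(-27 - 5*sqrt(23))/88

Multiply numerator and denominator by -4*sqrt(23) - 4.
Denominator becomes -352; numerator becomes 20*sqrt(23) + 108.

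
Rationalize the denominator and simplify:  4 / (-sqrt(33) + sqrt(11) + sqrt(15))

(28*sqrt(33) + 116*sqrt(15) + 148*sqrt(11) + 264*sqrt(5))/611

Group as (sqrt(11) + sqrt(15)) - sqrt(33); multiply by (sqrt(11) + sqrt(15)) + sqrt(33), then rationalise the remaining surd.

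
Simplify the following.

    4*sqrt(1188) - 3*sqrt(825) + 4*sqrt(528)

25*sqrt(33)

4*sqrt(1188) = 24*sqrt(33); 3*sqrt(825) = 15*sqrt(33); 4*sqrt(528) = 16*sqrt(33)
Combine: (24 - 15 + 16)·sqrt(33) = 25*sqrt(33)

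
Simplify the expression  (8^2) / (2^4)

8^2 = 2^6; 2^4 = 2^4
Combine exponents: 2^2

2^2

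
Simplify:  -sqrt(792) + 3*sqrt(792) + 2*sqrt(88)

sqrt(792) = 6*sqrt(22); 3*sqrt(792) = 18*sqrt(22); 2*sqrt(88) = 4*sqrt(22)
Combine: (-6 + 18 + 4)·sqrt(22) = 16*sqrt(22)

16*sqrt(22)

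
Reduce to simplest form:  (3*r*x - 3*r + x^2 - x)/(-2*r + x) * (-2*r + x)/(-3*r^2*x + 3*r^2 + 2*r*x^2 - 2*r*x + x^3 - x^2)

1/(-r + x)

Factor: 3*r*x - 3*r + x^2 - x = (3*r + x)*(x - 1);  -3*r^2*x + 3*r^2 + 2*r*x^2 - 2*r*x + x^3 - x^2 = (-r + x)*(3*r + x)*(x - 1)
Cancel the common factors (3*r + x), (-2*r + x), (x - 1).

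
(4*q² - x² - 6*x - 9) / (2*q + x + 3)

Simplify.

4*q² - x² - 6*x - 9 factors as -(-2*q + x + 3)*(2*q + x + 3).

2*q - x - 3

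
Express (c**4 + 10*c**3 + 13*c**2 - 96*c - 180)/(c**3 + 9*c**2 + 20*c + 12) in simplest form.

(c**2 + 2*c - 15)/(c + 1)

Factor: c**4 + 10*c**3 + 13*c**2 - 96*c - 180 = (c + 2)*(c - 3)*(c + 6)*(c + 5);  c**3 + 9*c**2 + 20*c + 12 = (c + 6)*(c + 2)*(c + 1)
Cancel the common factors (c + 2), (c + 6).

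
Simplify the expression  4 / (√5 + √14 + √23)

(-√1610 - 2*√23 + 7*√14 + 16*√5)/33

Group as (√5 + √14) + √23; multiply by (√5 + √14) - √23, then rationalise the remaining surd.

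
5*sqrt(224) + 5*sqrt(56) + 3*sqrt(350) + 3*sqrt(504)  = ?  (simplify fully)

5*sqrt(224) = 20*sqrt(14); 5*sqrt(56) = 10*sqrt(14); 3*sqrt(350) = 15*sqrt(14); 3*sqrt(504) = 18*sqrt(14)
Combine: (20 + 10 + 15 + 18)·sqrt(14) = 63*sqrt(14)

63*sqrt(14)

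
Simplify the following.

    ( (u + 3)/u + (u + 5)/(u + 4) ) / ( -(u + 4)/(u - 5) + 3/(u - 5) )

(-2*u³ - 2*u² + 48*u + 60)/(u³ + 5*u² + 4*u)

Numerator: (u + 3)/u + (u + 5)/(u + 4) = (2*u² + 12*u + 12)/(u² + 4*u)
Denominator: -(u + 4)/(u - 5) + 3/(u - 5) = (-u - 1)/(u - 5)
Divide: ((2*u² + 12*u + 12)/(u² + 4*u)) · ((u - 5)/(-u - 1)) = (-2*u³ - 2*u² + 48*u + 60)/(u³ + 5*u² + 4*u)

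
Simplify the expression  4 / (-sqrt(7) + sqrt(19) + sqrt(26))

(-38*sqrt(7) + 14*sqrt(19) + 2*sqrt(3458))/133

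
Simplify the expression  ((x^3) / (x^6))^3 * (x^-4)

x^(-13)

Inside the bracket: (x^-3)
Raise to the power 3: (x^-9)
Multiply by (x^-4): add exponents.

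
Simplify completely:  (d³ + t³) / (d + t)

d² - d*t + t²

d^3 + t^3 = (d + t)(d² - d*t + t²).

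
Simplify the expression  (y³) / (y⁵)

Quotient: (y^-2)

y^(-2)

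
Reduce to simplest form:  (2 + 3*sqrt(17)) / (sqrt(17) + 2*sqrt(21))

Multiply numerator and denominator by -2*sqrt(21) + sqrt(17).
Denominator becomes -67; numerator becomes -6*sqrt(357) - 4*sqrt(21) + 2*sqrt(17) + 51.

(-51 - 2*sqrt(17) + 4*sqrt(21) + 6*sqrt(357))/67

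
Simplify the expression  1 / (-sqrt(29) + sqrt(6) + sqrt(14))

(9*sqrt(29) + 21*sqrt(14) + 37*sqrt(6) + 4*sqrt(609))/255

Group as (sqrt(6) + sqrt(14)) - sqrt(29); multiply by (sqrt(6) + sqrt(14)) + sqrt(29), then rationalise the remaining surd.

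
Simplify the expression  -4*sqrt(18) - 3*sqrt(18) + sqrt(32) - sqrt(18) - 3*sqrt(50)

4*sqrt(18) = 12*sqrt(2); 3*sqrt(18) = 9*sqrt(2); sqrt(32) = 4*sqrt(2); sqrt(18) = 3*sqrt(2); 3*sqrt(50) = 15*sqrt(2)
Combine: (-12 - 9 + 4 - 3 - 15)·sqrt(2) = -35*sqrt(2)

-35*sqrt(2)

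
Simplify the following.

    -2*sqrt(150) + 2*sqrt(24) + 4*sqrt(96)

10*sqrt(6)

2*sqrt(150) = 10*sqrt(6); 2*sqrt(24) = 4*sqrt(6); 4*sqrt(96) = 16*sqrt(6)
Combine: (-10 + 4 + 16)·sqrt(6) = 10*sqrt(6)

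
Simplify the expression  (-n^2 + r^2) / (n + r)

Difference of squares: factor out (n + r).

-n + r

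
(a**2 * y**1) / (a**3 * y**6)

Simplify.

Quotient: (a**-1) * (y**-5)

1/(a*y**5)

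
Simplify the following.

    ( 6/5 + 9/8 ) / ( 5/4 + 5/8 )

31/25

Numerator: 6/5 + 9/8 = 93/40
Denominator: 5/4 + 5/8 = 15/8
Divide: (93/40) · (8/15) = 31/25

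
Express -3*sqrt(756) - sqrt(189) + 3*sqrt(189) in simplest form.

3*sqrt(756) = 18*sqrt(21); sqrt(189) = 3*sqrt(21); 3*sqrt(189) = 9*sqrt(21)
Combine: (-18 - 3 + 9)·sqrt(21) = -12*sqrt(21)

-12*sqrt(21)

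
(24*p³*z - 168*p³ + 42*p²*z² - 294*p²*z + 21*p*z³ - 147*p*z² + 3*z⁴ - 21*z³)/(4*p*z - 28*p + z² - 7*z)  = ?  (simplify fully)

6*p² + 9*p*z + 3*z²

Factor: 24*p³*z - 168*p³ + 42*p²*z² - 294*p²*z + 21*p*z³ - 147*p*z² + 3*z⁴ - 21*z³ = 3·(p + z)·(z - 7)·(4*p + z)·(2*p + z);  4*p*z - 28*p + z² - 7*z = (4*p + z)·(z - 7)
Cancel the common factors (4*p + z), (z - 7).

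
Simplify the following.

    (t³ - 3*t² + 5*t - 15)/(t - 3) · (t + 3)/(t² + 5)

Factor: t³ - 3*t² + 5*t - 15 = (t² + 5)·(t - 3)
Cancel the common factors (t² + 5), (t - 3).

t + 3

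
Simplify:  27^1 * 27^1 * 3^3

3^9

27^1 = 3^3; 27^1 = 3^3; 3^3 = 3^3
Combine exponents: 3^9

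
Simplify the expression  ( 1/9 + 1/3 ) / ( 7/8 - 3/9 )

32/39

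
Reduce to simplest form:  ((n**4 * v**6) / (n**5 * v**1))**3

v**15/n**3

Inside the bracket: (n**-1) * v**5
Raise to the power 3: (n**-3) * v**15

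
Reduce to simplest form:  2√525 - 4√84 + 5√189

17*√21

2√525 = 10*√21; 4√84 = 8*√21; 5√189 = 15*√21
Combine: (10 - 8 + 15)·√21 = 17*√21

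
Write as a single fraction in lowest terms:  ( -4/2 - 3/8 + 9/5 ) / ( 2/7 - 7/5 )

Numerator: -4/2 - 3/8 + 9/5 = -23/40
Denominator: 2/7 - 7/5 = -39/35
Divide: (-23/40) · (-35/39) = 161/312

161/312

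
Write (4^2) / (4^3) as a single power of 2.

2^(-2)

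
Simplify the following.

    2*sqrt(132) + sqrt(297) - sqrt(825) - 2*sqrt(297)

-4*sqrt(33)

2*sqrt(132) = 4*sqrt(33); sqrt(297) = 3*sqrt(33); sqrt(825) = 5*sqrt(33); 2*sqrt(297) = 6*sqrt(33)
Combine: (4 + 3 - 5 - 6)·sqrt(33) = -4*sqrt(33)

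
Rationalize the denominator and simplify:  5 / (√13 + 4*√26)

(-5*√13 + 20*√26)/403

Multiply numerator and denominator by -4*√26 + √13.
Denominator becomes -403; numerator becomes -20*√26 + 5*√13.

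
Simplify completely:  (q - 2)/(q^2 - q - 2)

Factor: q^2 - q - 2 = (q + 1)*(q - 2)
Cancel the common factor (q - 2).

1/(q + 1)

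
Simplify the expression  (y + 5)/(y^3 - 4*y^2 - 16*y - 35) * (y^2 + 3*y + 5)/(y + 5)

1/(y - 7)

Factor: y^3 - 4*y^2 - 16*y - 35 = (y - 7)*(y^2 + 3*y + 5)
Cancel the common factors (y^2 + 3*y + 5), (y + 5).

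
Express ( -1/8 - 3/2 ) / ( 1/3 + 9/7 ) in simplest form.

-273/272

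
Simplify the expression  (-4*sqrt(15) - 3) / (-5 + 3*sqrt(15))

Multiply numerator and denominator by -3*sqrt(15) - 5.
Denominator becomes -110; numerator becomes 29*sqrt(15) + 195.

(-195 - 29*sqrt(15))/110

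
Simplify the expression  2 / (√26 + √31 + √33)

(-√26598 + 12*√33 + 14*√31 + 19*√26)/662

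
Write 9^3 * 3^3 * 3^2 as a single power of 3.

3^11

9^3 = 3^6; 3^3 = 3^3; 3^2 = 3^2
Combine exponents: 3^11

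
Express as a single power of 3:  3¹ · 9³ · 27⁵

3¹ = 3^1; 9³ = 3^6; 27⁵ = 3^15
Combine exponents: 3^22

3^22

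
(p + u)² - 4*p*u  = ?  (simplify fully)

Expanding gives p² - 2*p*u + u², a perfect square.

(p - u)²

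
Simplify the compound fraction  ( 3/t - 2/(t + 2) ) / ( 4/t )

Numerator: 3/t - 2/(t + 2) = (t + 6)/(t**2 + 2*t)
Denominator: 4/t = 4/t
Divide: ((t + 6)/(t**2 + 2*t)) · (t/4) = (t + 6)/(4*t + 8)

(t + 6)/(4*t + 8)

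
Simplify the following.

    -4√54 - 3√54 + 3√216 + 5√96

17*√6

4√54 = 12*√6; 3√54 = 9*√6; 3√216 = 18*√6; 5√96 = 20*√6
Combine: (-12 - 9 + 18 + 20)·√6 = 17*√6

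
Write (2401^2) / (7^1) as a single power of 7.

7^7

2401^2 = 7^8; 7^1 = 7^1
Combine exponents: 7^7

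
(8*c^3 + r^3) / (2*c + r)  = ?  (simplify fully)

4*c^2 - 2*c*r + r^2

Apply the sum-of-cubes factorisation and cancel (2*c + r).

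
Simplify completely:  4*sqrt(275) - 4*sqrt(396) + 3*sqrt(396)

4*sqrt(275) = 20*sqrt(11); 4*sqrt(396) = 24*sqrt(11); 3*sqrt(396) = 18*sqrt(11)
Combine: (20 - 24 + 18)·sqrt(11) = 14*sqrt(11)

14*sqrt(11)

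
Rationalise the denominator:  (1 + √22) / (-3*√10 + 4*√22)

(3*√10 + 4*√22 + 6*√55 + 88)/262

Multiply numerator and denominator by 3*√10 + 4*√22.
Denominator becomes 262; numerator becomes 3*√10 + 4*√22 + 6*√55 + 88.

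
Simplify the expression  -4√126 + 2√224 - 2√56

-8*√14

4√126 = 12*√14; 2√224 = 8*√14; 2√56 = 4*√14
Combine: (-12 + 8 - 4)·√14 = -8*√14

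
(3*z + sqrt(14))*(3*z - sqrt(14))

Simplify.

9*z**2 - 14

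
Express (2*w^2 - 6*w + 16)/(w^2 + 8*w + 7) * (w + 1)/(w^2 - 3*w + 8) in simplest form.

2/(w + 7)

Factor: 2*w^2 - 6*w + 16 = 2*(w^2 - 3*w + 8);  w^2 + 8*w + 7 = (w + 7)*(w + 1)
Cancel the common factors (w^2 - 3*w + 8), (w + 1).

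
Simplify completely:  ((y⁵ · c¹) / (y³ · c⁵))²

Inside the bracket: y² · (c^-4)
Raise to the power 2: y⁴ · (c^-8)

y⁴/c⁸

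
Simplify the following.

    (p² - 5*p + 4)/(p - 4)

Factor: p² - 5*p + 4 = (p - 4)·(p - 1)
Cancel the common factor (p - 4).

p - 1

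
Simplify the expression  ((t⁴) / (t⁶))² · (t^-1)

t^(-5)

Inside the bracket: (t^-2)
Raise to the power 2: (t^-4)
Multiply by (t^-1): add exponents.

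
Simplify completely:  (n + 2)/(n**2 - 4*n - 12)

Factor: n**2 - 4*n - 12 = (n - 6)*(n + 2)
Cancel the common factor (n + 2).

1/(n - 6)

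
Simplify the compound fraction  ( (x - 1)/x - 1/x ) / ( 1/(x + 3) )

(x^2 + x - 6)/x

Numerator: (x - 1)/x - 1/x = (x - 2)/x
Denominator: 1/(x + 3) = 1/(x + 3)
Divide: ((x - 2)/x) · (x + 3) = (x^2 + x - 6)/x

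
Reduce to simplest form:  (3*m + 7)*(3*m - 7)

9*m**2 - 49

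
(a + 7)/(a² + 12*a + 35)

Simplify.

1/(a + 5)

Factor: a² + 12*a + 35 = (a + 5)·(a + 7)
Cancel the common factor (a + 7).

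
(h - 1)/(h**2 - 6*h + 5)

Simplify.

1/(h - 5)

Factor: h**2 - 6*h + 5 = (h - 5)*(h - 1)
Cancel the common factor (h - 1).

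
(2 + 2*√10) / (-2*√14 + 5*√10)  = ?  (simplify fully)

(2*√14 + 5*√10 + 4*√35 + 50)/97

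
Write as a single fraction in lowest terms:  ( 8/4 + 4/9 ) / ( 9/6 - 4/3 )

Numerator: 8/4 + 4/9 = 22/9
Denominator: 9/6 - 4/3 = 1/6
Divide: (22/9) · (6) = 44/3

44/3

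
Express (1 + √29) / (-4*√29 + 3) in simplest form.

(-17 - √29)/65

Multiply numerator and denominator by 3 + 4*√29.
Denominator becomes -455; numerator becomes 7*√29 + 119.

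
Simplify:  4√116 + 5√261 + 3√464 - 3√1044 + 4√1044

4√116 = 8*√29; 5√261 = 15*√29; 3√464 = 12*√29; 3√1044 = 18*√29; 4√1044 = 24*√29
Combine: (8 + 15 + 12 - 18 + 24)·√29 = 41*√29

41*√29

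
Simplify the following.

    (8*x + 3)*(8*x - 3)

64*x**2 - 9

(8*x)**2 - (3)**2 = 64*x**2 - 9.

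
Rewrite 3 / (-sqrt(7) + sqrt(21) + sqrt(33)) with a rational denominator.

Group as (sqrt(21) + sqrt(33)) - sqrt(7); multiply by (sqrt(21) + sqrt(33)) + sqrt(7), then rationalise the remaining surd.

(-141*sqrt(7) - 15*sqrt(33) + 57*sqrt(21) + 126*sqrt(11))/563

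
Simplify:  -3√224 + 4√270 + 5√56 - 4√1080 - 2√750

3√224 = 12*√14; 4√270 = 12*√30; 5√56 = 10*√14; 4√1080 = 24*√30; 2√750 = 10*√30

-22*√30 - 2*√14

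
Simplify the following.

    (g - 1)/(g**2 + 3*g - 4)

Factor: g**2 + 3*g - 4 = (g - 1)*(g + 4)
Cancel the common factor (g - 1).

1/(g + 4)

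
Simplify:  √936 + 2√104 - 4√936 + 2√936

√936 = 6*√26; 2√104 = 4*√26; 4√936 = 24*√26; 2√936 = 12*√26
Combine: (6 + 4 - 24 + 12)·√26 = -2*√26

-2*√26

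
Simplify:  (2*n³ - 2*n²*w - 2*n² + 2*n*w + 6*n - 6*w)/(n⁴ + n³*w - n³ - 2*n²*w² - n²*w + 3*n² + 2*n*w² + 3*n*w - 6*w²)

2/(n + 2*w)

Factor: 2*n³ - 2*n²*w - 2*n² + 2*n*w + 6*n - 6*w = 2·(n² - n + 3)·(n - w);  n⁴ + n³*w - n³ - 2*n²*w² - n²*w + 3*n² + 2*n*w² + 3*n*w - 6*w² = (n - w)·(n + 2*w)·(n² - n + 3)
Cancel the common factors (n² - n + 3), (n - w).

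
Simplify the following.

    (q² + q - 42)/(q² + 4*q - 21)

(q - 6)/(q - 3)

Factor: q² + q - 42 = (q + 7)·(q - 6);  q² + 4*q - 21 = (q - 3)·(q + 7)
Cancel the common factor (q + 7).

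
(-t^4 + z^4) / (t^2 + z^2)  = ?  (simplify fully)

-t^2 + z^2

Difference of fourth powers: factor out (t^2 + z^2).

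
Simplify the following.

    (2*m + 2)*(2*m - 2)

4*m^2 - 4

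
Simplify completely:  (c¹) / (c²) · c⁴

c³

Quotient: (c^-1)
Multiply by c⁴: add exponents.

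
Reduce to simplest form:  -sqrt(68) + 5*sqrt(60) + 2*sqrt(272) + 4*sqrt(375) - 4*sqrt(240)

sqrt(68) = 2*sqrt(17); 5*sqrt(60) = 10*sqrt(15); 2*sqrt(272) = 8*sqrt(17); 4*sqrt(375) = 20*sqrt(15); 4*sqrt(240) = 16*sqrt(15)

6*sqrt(17) + 14*sqrt(15)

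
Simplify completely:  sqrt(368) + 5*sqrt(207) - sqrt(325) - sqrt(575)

-5*sqrt(13) + 14*sqrt(23)

sqrt(368) = 4*sqrt(23); 5*sqrt(207) = 15*sqrt(23); sqrt(325) = 5*sqrt(13); sqrt(575) = 5*sqrt(23)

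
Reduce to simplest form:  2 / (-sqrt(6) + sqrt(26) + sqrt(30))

(-25*sqrt(6) + sqrt(30) + 5*sqrt(26) + 6*sqrt(130))/155

Group as (sqrt(26) + sqrt(30)) - sqrt(6); multiply by (sqrt(26) + sqrt(30)) + sqrt(6), then rationalise the remaining surd.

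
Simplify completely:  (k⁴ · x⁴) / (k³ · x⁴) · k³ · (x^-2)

Quotient: k¹
Multiply by k³ · (x^-2): add exponents.

k⁴/x²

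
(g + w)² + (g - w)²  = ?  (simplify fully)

2*g² + 2*w²

Only the even-power cross terms survive.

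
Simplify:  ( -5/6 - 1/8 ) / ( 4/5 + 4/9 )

Numerator: -5/6 - 1/8 = -23/24
Denominator: 4/5 + 4/9 = 56/45
Divide: (-23/24) · (45/56) = -345/448

-345/448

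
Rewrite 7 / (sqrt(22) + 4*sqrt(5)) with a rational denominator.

(-7*sqrt(22) + 28*sqrt(5))/58

Multiply numerator and denominator by -4*sqrt(5) + sqrt(22).
Denominator becomes -58; numerator becomes -28*sqrt(5) + 7*sqrt(22).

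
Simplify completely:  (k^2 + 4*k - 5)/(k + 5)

Factor: k^2 + 4*k - 5 = (k - 1)*(k + 5)
Cancel the common factor (k + 5).

k - 1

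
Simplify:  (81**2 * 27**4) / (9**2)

3**16

81**2 = 3**8; 27**4 = 3**12; 9**2 = 3**4
Combine exponents: 3**16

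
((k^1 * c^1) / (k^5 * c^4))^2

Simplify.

1/(c^6*k^8)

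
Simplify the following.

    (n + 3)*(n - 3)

n^2 - 9

(n)^2 - (3)^2 = n^2 - 9.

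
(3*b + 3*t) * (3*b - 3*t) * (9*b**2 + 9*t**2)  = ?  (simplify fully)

81*b**4 - 81*t**4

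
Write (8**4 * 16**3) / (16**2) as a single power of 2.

8**4 = 2**12; 16**3 = 2**12; 16**2 = 2**8
Combine exponents: 2**16

2**16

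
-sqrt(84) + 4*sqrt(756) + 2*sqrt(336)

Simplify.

30*sqrt(21)

sqrt(84) = 2*sqrt(21); 4*sqrt(756) = 24*sqrt(21); 2*sqrt(336) = 8*sqrt(21)
Combine: (-2 + 24 + 8)·sqrt(21) = 30*sqrt(21)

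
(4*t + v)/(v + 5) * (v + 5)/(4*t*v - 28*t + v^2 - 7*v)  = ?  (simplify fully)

1/(v - 7)

Factor: 4*t*v - 28*t + v^2 - 7*v = (4*t + v)*(v - 7)
Cancel the common factors (4*t + v), (v + 5).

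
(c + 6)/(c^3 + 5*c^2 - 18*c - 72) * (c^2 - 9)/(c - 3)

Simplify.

1/(c - 4)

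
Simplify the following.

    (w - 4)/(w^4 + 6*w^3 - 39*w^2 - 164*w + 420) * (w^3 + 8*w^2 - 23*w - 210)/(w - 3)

Factor: w^4 + 6*w^3 - 39*w^2 - 164*w + 420 = (w - 5)*(w + 6)*(w - 2)*(w + 7);  w^3 + 8*w^2 - 23*w - 210 = (w + 7)*(w - 5)*(w + 6)
Cancel the common factors (w + 7), (w + 6), (w - 5).

(w - 4)/(w^2 - 5*w + 6)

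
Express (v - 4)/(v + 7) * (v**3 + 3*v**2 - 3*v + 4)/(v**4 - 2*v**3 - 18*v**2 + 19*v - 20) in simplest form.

Factor: v**3 + 3*v**2 - 3*v + 4 = (v**2 - v + 1)*(v + 4);  v**4 - 2*v**3 - 18*v**2 + 19*v - 20 = (v - 5)*(v**2 - v + 1)*(v + 4)
Cancel the common factors (v**2 - v + 1), (v + 4).

(v - 4)/(v**2 + 2*v - 35)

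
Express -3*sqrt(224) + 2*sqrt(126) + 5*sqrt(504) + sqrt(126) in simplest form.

27*sqrt(14)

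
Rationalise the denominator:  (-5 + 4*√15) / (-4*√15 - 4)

Multiply numerator and denominator by -4 + 4*√15.
Denominator becomes -224; numerator becomes -36*√15 + 260.

(-65 + 9*√15)/56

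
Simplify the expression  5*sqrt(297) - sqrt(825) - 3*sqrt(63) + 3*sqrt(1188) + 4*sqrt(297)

5*sqrt(297) = 15*sqrt(33); sqrt(825) = 5*sqrt(33); 3*sqrt(63) = 9*sqrt(7); 3*sqrt(1188) = 18*sqrt(33); 4*sqrt(297) = 12*sqrt(33)

-9*sqrt(7) + 40*sqrt(33)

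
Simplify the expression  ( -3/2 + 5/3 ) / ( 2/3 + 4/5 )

5/44

Numerator: -3/2 + 5/3 = 1/6
Denominator: 2/3 + 4/5 = 22/15
Divide: (1/6) · (15/22) = 5/44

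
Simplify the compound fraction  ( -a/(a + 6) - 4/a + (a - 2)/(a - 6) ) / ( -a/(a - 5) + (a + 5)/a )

(-6*a^3 + 42*a^2 - 204*a + 720)/(25*a^2 - 900)

Numerator: -a/(a + 6) - 4/a + (a - 2)/(a - 6) = (6*a^2 - 12*a + 144)/(a^3 - 36*a)
Denominator: -a/(a - 5) + (a + 5)/a = -25/(a^2 - 5*a)
Divide: ((6*a^2 - 12*a + 144)/(a^3 - 36*a)) · (-a^2/25 + a/5) = (-6*a^3 + 42*a^2 - 204*a + 720)/(25*a^2 - 900)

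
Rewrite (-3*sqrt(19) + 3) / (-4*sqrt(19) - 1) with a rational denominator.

(-5*sqrt(19) + 77)/101

Multiply numerator and denominator by -1 + 4*sqrt(19).
Denominator becomes -303; numerator becomes -231 + 15*sqrt(19).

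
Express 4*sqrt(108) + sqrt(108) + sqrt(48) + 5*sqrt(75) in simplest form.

59*sqrt(3)

4*sqrt(108) = 24*sqrt(3); sqrt(108) = 6*sqrt(3); sqrt(48) = 4*sqrt(3); 5*sqrt(75) = 25*sqrt(3)
Combine: (24 + 6 + 4 + 25)·sqrt(3) = 59*sqrt(3)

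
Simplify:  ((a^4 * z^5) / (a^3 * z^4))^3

Inside the bracket: a^1 * z^1
Raise to the power 3: a^3 * z^3

a^3*z^3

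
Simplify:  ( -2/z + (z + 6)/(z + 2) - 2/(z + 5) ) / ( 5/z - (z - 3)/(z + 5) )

(-z³ - 7*z² - 12*z + 20)/(z³ - 6*z² - 41*z - 50)

Numerator: -2/z + (z + 6)/(z + 2) - 2/(z + 5) = (z³ + 7*z² + 12*z - 20)/(z³ + 7*z² + 10*z)
Denominator: 5/z - (z - 3)/(z + 5) = (-z² + 8*z + 25)/(z² + 5*z)
Divide: ((z³ + 7*z² + 12*z - 20)/(z³ + 7*z² + 10*z)) · ((z² + 5*z)/(-z² + 8*z + 25)) = (-z³ - 7*z² - 12*z + 20)/(z³ - 6*z² - 41*z - 50)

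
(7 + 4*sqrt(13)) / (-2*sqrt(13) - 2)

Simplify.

Multiply numerator and denominator by -2 + 2*sqrt(13).
Denominator becomes -48; numerator becomes 6*sqrt(13) + 90.

(-15 - sqrt(13))/8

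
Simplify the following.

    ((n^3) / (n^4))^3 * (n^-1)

n^(-4)

Inside the bracket: (n^-1)
Raise to the power 3: (n^-3)
Multiply by (n^-1): add exponents.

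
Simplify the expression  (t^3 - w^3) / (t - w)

t^2 + t*w + w^2

Apply the difference-of-cubes factorisation and cancel (t - w).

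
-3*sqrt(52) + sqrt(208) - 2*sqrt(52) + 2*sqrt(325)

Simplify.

3*sqrt(52) = 6*sqrt(13); sqrt(208) = 4*sqrt(13); 2*sqrt(52) = 4*sqrt(13); 2*sqrt(325) = 10*sqrt(13)
Combine: (-6 + 4 - 4 + 10)·sqrt(13) = 4*sqrt(13)

4*sqrt(13)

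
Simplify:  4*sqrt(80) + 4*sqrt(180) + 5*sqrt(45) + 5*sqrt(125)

80*sqrt(5)

4*sqrt(80) = 16*sqrt(5); 4*sqrt(180) = 24*sqrt(5); 5*sqrt(45) = 15*sqrt(5); 5*sqrt(125) = 25*sqrt(5)
Combine: (16 + 24 + 15 + 25)·sqrt(5) = 80*sqrt(5)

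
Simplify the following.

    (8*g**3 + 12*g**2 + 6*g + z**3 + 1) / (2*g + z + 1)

z**3 + (2*g + 1)**3 = (2*g + z + 1)(4*g**2 - 2*g*z + 4*g + z**2 - z + 1).

4*g**2 - 2*g*z + 4*g + z**2 - z + 1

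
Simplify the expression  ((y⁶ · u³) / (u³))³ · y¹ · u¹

u*y^19

Inside the bracket: y⁶
Raise to the power 3: y^18
Multiply by y¹ · u¹: add exponents.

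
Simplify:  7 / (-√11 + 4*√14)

Multiply numerator and denominator by √11 + 4*√14.
Denominator becomes 213; numerator becomes 7*√11 + 28*√14.

(7*√11 + 28*√14)/213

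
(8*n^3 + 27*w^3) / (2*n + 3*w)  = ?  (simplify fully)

4*n^2 - 6*n*w + 9*w^2

(2*n)^3 + (3*w)^3 = (2*n + 3*w)(4*n^2 - 6*n*w + 9*w^2).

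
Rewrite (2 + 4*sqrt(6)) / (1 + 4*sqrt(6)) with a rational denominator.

Multiply numerator and denominator by -4*sqrt(6) + 1.
Denominator becomes -95; numerator becomes -94 - 4*sqrt(6).

(4*sqrt(6) + 94)/95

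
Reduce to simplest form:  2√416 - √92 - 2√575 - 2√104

-12*√23 + 4*√26

2√416 = 8*√26; √92 = 2*√23; 2√575 = 10*√23; 2√104 = 4*√26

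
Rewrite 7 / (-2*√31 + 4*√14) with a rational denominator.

Multiply numerator and denominator by 2*√31 + 4*√14.
Denominator becomes 100; numerator becomes 14*√31 + 28*√14.

(7*√31 + 14*√14)/50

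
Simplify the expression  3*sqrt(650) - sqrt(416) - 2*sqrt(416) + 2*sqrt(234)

3*sqrt(650) = 15*sqrt(26); sqrt(416) = 4*sqrt(26); 2*sqrt(416) = 8*sqrt(26); 2*sqrt(234) = 6*sqrt(26)
Combine: (15 - 4 - 8 + 6)·sqrt(26) = 9*sqrt(26)

9*sqrt(26)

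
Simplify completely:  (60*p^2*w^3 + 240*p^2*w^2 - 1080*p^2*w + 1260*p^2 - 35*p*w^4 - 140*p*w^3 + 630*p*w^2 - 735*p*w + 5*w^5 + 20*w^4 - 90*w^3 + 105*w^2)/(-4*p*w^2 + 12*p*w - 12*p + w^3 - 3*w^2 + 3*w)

Factor: 60*p^2*w^3 + 240*p^2*w^2 - 1080*p^2*w + 1260*p^2 - 35*p*w^4 - 140*p*w^3 + 630*p*w^2 - 735*p*w + 5*w^5 + 20*w^4 - 90*w^3 + 105*w^2 = 5*(-3*p + w)*(w^2 - 3*w + 3)*(w + 7)*(-4*p + w);  -4*p*w^2 + 12*p*w - 12*p + w^3 - 3*w^2 + 3*w = (w^2 - 3*w + 3)*(-4*p + w)
Cancel the common factors (w^2 - 3*w + 3), (-4*p + w).

-15*p*w - 105*p + 5*w^2 + 35*w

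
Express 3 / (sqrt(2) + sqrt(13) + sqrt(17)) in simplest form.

Group as (sqrt(2) + sqrt(17)) + sqrt(13); multiply by (sqrt(2) + sqrt(17)) - sqrt(13), then rationalise the remaining surd.

(-3*sqrt(442) - 3*sqrt(17) + 9*sqrt(13) + 42*sqrt(2))/50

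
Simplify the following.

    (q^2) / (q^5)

q^(-3)

Quotient: (q^-3)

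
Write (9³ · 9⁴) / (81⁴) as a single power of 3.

3^(-2)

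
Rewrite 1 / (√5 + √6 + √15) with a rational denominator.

(-15*√2 - 2*√15 + 7*√6 + 8*√5)/52

Group as (√5 + √15) + √6; multiply by (√5 + √15) - √6, then rationalise the remaining surd.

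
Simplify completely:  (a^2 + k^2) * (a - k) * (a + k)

a^4 - k^4

Telescope via difference of squares: (a+k)(a-k) = a^2 - k^2, then repeat with the next factor.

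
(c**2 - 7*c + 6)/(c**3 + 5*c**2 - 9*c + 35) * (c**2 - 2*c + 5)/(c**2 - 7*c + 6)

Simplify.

Factor: c**2 - 7*c + 6 = (c - 1)*(c - 6);  c**3 + 5*c**2 - 9*c + 35 = (c**2 - 2*c + 5)*(c + 7);  c**2 - 7*c + 6 = (c - 6)*(c - 1)
Cancel the common factors (c**2 - 2*c + 5), (c - 6), (c - 1).

1/(c + 7)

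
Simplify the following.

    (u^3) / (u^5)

u^(-2)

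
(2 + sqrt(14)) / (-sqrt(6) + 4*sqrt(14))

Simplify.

Multiply numerator and denominator by sqrt(6) + 4*sqrt(14).
Denominator becomes 218; numerator becomes 2*sqrt(6) + 2*sqrt(21) + 8*sqrt(14) + 56.

(sqrt(6) + sqrt(21) + 4*sqrt(14) + 28)/109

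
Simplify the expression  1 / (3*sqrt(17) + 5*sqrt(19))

(-3*sqrt(17) + 5*sqrt(19))/322

Multiply numerator and denominator by -5*sqrt(19) + 3*sqrt(17).
Denominator becomes -322; numerator becomes -5*sqrt(19) + 3*sqrt(17).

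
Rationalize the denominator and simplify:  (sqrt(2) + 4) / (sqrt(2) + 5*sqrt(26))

(-2*sqrt(2) - 1 + 5*sqrt(13) + 10*sqrt(26))/324

Multiply numerator and denominator by -5*sqrt(26) + sqrt(2).
Denominator becomes -648; numerator becomes -20*sqrt(26) - 10*sqrt(13) + 2 + 4*sqrt(2).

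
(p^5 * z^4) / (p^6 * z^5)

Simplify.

1/(p*z)

Quotient: (p^-1) * (z^-1)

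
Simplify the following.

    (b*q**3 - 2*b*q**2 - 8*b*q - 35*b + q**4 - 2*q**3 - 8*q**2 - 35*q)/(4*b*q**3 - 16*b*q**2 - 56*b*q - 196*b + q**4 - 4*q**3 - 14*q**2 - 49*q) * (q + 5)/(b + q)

Factor: b*q**3 - 2*b*q**2 - 8*b*q - 35*b + q**4 - 2*q**3 - 8*q**2 - 35*q = (q - 5)*(b + q)*(q**2 + 3*q + 7);  4*b*q**3 - 16*b*q**2 - 56*b*q - 196*b + q**4 - 4*q**3 - 14*q**2 - 49*q = (q - 7)*(q**2 + 3*q + 7)*(4*b + q)
Cancel the common factors (q**2 + 3*q + 7), (b + q).

(q**2 - 25)/(4*b*q - 28*b + q**2 - 7*q)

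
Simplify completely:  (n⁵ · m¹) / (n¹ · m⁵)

Quotient: n⁴ · (m^-4)

n⁴/m⁴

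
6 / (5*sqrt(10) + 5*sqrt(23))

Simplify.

Multiply numerator and denominator by -5*sqrt(10) + 5*sqrt(23).
Denominator becomes 325; numerator becomes -30*sqrt(10) + 30*sqrt(23).

(-6*sqrt(10) + 6*sqrt(23))/65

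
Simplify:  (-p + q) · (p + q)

-p² + q²

(q+p)(q-p) = -p² + q².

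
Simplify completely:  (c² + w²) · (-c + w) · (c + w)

-c⁴ + w⁴

Pair the conjugate factors: (w+c)(w-c) = -c² + w², then repeat with the next factor.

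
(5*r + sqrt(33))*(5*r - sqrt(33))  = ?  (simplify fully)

25*r**2 - 33

(5*r)**2 - (sqrt(33))**2 = 25*r**2 - 33.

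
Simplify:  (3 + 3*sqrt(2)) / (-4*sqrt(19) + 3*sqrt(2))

Multiply numerator and denominator by 3*sqrt(2) + 4*sqrt(19).
Denominator becomes -286; numerator becomes 9*sqrt(2) + 18 + 12*sqrt(19) + 12*sqrt(38).

(-12*sqrt(38) - 12*sqrt(19) - 18 - 9*sqrt(2))/286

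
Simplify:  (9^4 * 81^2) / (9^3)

9^4 = 3^8; 81^2 = 3^8; 9^3 = 3^6
Combine exponents: 3^10

3^10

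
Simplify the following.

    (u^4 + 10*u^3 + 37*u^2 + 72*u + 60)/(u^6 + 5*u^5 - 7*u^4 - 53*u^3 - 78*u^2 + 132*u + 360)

1/(u^2 - 5*u + 6)

Factor: u^4 + 10*u^3 + 37*u^2 + 72*u + 60 = (u + 5)*(u^2 + 3*u + 6)*(u + 2);  u^6 + 5*u^5 - 7*u^4 - 53*u^3 - 78*u^2 + 132*u + 360 = (u - 2)*(u^2 + 3*u + 6)*(u + 5)*(u - 3)*(u + 2)
Cancel the common factors (u^2 + 3*u + 6), (u + 5), (u + 2).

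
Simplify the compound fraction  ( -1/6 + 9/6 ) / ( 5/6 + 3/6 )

1

Numerator: -1/6 + 9/6 = 4/3
Denominator: 5/6 + 3/6 = 4/3
Divide: (4/3) · (3/4) = 1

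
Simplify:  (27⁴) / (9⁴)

27⁴ = 3^12; 9⁴ = 3^8
Combine exponents: 3^4

3^4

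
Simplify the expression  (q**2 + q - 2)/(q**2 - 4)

Factor: q**2 + q - 2 = (q + 2)*(q - 1);  q**2 - 4 = (q + 2)*(q - 2)
Cancel the common factor (q + 2).

(q - 1)/(q - 2)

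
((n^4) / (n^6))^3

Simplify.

n^(-6)

Inside the bracket: (n^-2)
Raise to the power 3: (n^-6)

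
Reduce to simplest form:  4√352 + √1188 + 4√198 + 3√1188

4√352 = 16*√22; √1188 = 6*√33; 4√198 = 12*√22; 3√1188 = 18*√33

28*√22 + 24*√33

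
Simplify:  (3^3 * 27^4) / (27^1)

3^12

3^3 = 3^3; 27^4 = 3^12; 27^1 = 3^3
Combine exponents: 3^12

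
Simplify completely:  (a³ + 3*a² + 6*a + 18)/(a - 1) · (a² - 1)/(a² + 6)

Factor: a³ + 3*a² + 6*a + 18 = (a² + 6)·(a + 3);  a² - 1 = (a - 1)·(a + 1)
Cancel the common factors (a² + 6), (a - 1).

a² + 4*a + 3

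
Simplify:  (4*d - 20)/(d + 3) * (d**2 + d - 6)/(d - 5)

Factor: 4*d - 20 = 4*(d - 5);  d**2 + d - 6 = (d - 2)*(d + 3)
Cancel the common factors (d - 5), (d + 3).

4*d - 8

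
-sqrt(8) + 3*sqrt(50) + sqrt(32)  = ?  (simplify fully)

17*sqrt(2)

sqrt(8) = 2*sqrt(2); 3*sqrt(50) = 15*sqrt(2); sqrt(32) = 4*sqrt(2)
Combine: (-2 + 15 + 4)·sqrt(2) = 17*sqrt(2)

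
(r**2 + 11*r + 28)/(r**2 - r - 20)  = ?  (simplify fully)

(r + 7)/(r - 5)

Factor: r**2 + 11*r + 28 = (r + 4)*(r + 7);  r**2 - r - 20 = (r + 4)*(r - 5)
Cancel the common factor (r + 4).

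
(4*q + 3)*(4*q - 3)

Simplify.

16*q^2 - 9

Difference of squares with P = 4*q, Q = 3.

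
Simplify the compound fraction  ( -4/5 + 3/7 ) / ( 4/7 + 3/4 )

Numerator: -4/5 + 3/7 = -13/35
Denominator: 4/7 + 3/4 = 37/28
Divide: (-13/35) · (28/37) = -52/185

-52/185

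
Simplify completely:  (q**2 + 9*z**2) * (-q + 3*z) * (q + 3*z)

Telescope via difference of squares: ((3*z)+q)((3*z)-q) = -q**2 + 9*z**2, then repeat with the next factor.

-q**4 + 81*z**4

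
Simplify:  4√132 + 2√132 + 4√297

4√132 = 8*√33; 2√132 = 4*√33; 4√297 = 12*√33
Combine: (8 + 4 + 12)·√33 = 24*√33

24*√33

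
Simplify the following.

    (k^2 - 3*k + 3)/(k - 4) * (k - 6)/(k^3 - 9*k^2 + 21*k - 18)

Factor: k^3 - 9*k^2 + 21*k - 18 = (k^2 - 3*k + 3)*(k - 6)
Cancel the common factors (k^2 - 3*k + 3), (k - 6).

1/(k - 4)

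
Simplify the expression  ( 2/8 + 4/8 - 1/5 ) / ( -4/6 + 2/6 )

-33/20

Numerator: 2/8 + 4/8 - 1/5 = 11/20
Denominator: -4/6 + 2/6 = -1/3
Divide: (11/20) · (-3) = -33/20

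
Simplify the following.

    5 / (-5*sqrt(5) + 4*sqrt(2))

Multiply numerator and denominator by 4*sqrt(2) + 5*sqrt(5).
Denominator becomes -93; numerator becomes 20*sqrt(2) + 25*sqrt(5).

(-25*sqrt(5) - 20*sqrt(2))/93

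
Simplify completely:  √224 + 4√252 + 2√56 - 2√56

√224 = 4*√14; 4√252 = 24*√7; 2√56 = 4*√14; 2√56 = 4*√14

4*√14 + 24*√7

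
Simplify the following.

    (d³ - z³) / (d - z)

d^3 - z^3 = (d - z)(d² + d*z + z²).

d² + d*z + z²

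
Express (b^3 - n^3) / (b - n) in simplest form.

b^2 + b*n + n^2

Factor as (a-b)(a^2+ab+b^2) with a=b, b=n.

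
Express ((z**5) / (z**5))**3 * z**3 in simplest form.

z**3

Inside the bracket: 1
Raise to the power 3: 1
Multiply by z**3: add exponents.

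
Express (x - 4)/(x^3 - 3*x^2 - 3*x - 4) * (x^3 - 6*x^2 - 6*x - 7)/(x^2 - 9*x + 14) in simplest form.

1/(x - 2)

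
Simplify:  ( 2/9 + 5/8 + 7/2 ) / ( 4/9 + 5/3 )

313/152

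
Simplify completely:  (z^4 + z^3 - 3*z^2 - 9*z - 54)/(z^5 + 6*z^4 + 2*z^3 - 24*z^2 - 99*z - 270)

Factor: z^4 + z^3 - 3*z^2 - 9*z - 54 = (z + 3)*(z - 3)*(z^2 + z + 6);  z^5 + 6*z^4 + 2*z^3 - 24*z^2 - 99*z - 270 = (z^2 + z + 6)*(z + 3)*(z - 3)*(z + 5)
Cancel the common factors (z^2 + z + 6), (z - 3), (z + 3).

1/(z + 5)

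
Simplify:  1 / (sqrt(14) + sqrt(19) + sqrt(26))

(-4*sqrt(1729) + 7*sqrt(26) + 21*sqrt(19) + 31*sqrt(14))/1015

Group as (sqrt(14) + sqrt(19)) + sqrt(26); multiply by (sqrt(14) + sqrt(19)) - sqrt(26), then rationalise the remaining surd.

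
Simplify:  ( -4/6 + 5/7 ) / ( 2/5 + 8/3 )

5/322

Numerator: -4/6 + 5/7 = 1/21
Denominator: 2/5 + 8/3 = 46/15
Divide: (1/21) · (15/46) = 5/322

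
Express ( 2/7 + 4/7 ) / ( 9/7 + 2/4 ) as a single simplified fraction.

12/25

Numerator: 2/7 + 4/7 = 6/7
Denominator: 9/7 + 2/4 = 25/14
Divide: (6/7) · (14/25) = 12/25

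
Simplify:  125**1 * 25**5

5**13

125**1 = 5**3; 25**5 = 5**10
Combine exponents: 5**13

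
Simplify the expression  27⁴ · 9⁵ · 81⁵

27⁴ = 3^12; 9⁵ = 3^10; 81⁵ = 3^20
Combine exponents: 3^42

3^42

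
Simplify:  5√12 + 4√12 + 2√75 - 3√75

13*√3

5√12 = 10*√3; 4√12 = 8*√3; 2√75 = 10*√3; 3√75 = 15*√3
Combine: (10 + 8 + 10 - 15)·√3 = 13*√3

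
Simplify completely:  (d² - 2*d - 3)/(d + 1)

Factor: d² - 2*d - 3 = (d + 1)·(d - 3)
Cancel the common factor (d + 1).

d - 3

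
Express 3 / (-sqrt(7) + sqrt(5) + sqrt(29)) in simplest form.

Group as (sqrt(5) + sqrt(29)) - sqrt(7); multiply by (sqrt(5) + sqrt(29)) + sqrt(7), then rationalise the remaining surd.

(-93*sqrt(5) - 6*sqrt(1015) + 81*sqrt(7) + 51*sqrt(29))/149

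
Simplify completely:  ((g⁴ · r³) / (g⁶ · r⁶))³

1/(g⁶*r⁹)

Inside the bracket: (g^-2) · (r^-3)
Raise to the power 3: (g^-6) · (r^-9)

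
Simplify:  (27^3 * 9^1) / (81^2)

27^3 = 3^9; 9^1 = 3^2; 81^2 = 3^8
Combine exponents: 3^3

3^3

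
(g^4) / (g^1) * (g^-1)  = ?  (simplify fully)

g^2

Quotient: g^3
Multiply by (g^-1): add exponents.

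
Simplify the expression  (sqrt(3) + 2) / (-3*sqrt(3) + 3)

Multiply numerator and denominator by 3 + 3*sqrt(3).
Denominator becomes -18; numerator becomes 15 + 9*sqrt(3).

(-3*sqrt(3) - 5)/6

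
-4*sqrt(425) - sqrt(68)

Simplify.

-22*sqrt(17)

4*sqrt(425) = 20*sqrt(17); sqrt(68) = 2*sqrt(17)
Combine: (-20 - 2)·sqrt(17) = -22*sqrt(17)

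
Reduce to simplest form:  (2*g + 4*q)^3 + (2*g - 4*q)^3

16*g*(g^2 + 12*q^2)

Write as f((2*g),(4*q)) + f((2*g),-(4*q)) and expand.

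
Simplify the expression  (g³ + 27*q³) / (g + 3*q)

Apply the sum-of-cubes factorisation and cancel (g + 3*q).

g² - 3*g*q + 9*q²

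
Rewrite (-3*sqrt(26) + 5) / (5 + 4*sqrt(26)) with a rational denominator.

(-337 + 35*sqrt(26))/391

Multiply numerator and denominator by -4*sqrt(26) + 5.
Denominator becomes -391; numerator becomes -35*sqrt(26) + 337.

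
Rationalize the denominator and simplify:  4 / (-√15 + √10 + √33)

(-14*√15 - 4*√33 + 19*√10 + 15*√22)/67

Group as (√10 + √33) - √15; multiply by (√10 + √33) + √15, then rationalise the remaining surd.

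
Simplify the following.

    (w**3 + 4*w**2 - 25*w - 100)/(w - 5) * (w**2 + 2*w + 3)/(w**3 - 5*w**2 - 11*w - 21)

Factor: w**3 + 4*w**2 - 25*w - 100 = (w + 5)*(w + 4)*(w - 5);  w**3 - 5*w**2 - 11*w - 21 = (w - 7)*(w**2 + 2*w + 3)
Cancel the common factors (w**2 + 2*w + 3), (w - 5).

(w**2 + 9*w + 20)/(w - 7)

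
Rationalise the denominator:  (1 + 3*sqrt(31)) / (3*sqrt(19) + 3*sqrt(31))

(-3*sqrt(589) - sqrt(19) + sqrt(31) + 93)/36

Multiply numerator and denominator by -3*sqrt(19) + 3*sqrt(31).
Denominator becomes 108; numerator becomes -9*sqrt(589) - 3*sqrt(19) + 3*sqrt(31) + 279.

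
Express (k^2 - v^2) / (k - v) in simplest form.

k^2 - v^2 factors as -(-k + v)*(k + v).

k + v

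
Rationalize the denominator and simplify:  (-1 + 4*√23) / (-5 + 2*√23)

Multiply numerator and denominator by -2*√23 - 5.
Denominator becomes -67; numerator becomes -179 - 18*√23.

(18*√23 + 179)/67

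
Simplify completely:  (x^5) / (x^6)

Quotient: (x^-1)

1/x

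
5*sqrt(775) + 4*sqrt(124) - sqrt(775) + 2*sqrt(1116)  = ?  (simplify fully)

40*sqrt(31)

5*sqrt(775) = 25*sqrt(31); 4*sqrt(124) = 8*sqrt(31); sqrt(775) = 5*sqrt(31); 2*sqrt(1116) = 12*sqrt(31)
Combine: (25 + 8 - 5 + 12)·sqrt(31) = 40*sqrt(31)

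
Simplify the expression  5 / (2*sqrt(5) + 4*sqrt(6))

Multiply numerator and denominator by -4*sqrt(6) + 2*sqrt(5).
Denominator becomes -76; numerator becomes -20*sqrt(6) + 10*sqrt(5).

(-5*sqrt(5) + 10*sqrt(6))/38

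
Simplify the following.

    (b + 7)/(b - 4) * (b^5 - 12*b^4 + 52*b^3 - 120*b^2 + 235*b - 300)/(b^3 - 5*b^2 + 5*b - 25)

Factor: b^5 - 12*b^4 + 52*b^3 - 120*b^2 + 235*b - 300 = (b - 5)*(b - 4)*(b - 3)*(b^2 + 5);  b^3 - 5*b^2 + 5*b - 25 = (b - 5)*(b^2 + 5)
Cancel the common factors (b^2 + 5), (b - 5), (b - 4).

b^2 + 4*b - 21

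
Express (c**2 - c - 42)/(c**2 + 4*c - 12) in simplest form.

Factor: c**2 - c - 42 = (c - 7)*(c + 6);  c**2 + 4*c - 12 = (c - 2)*(c + 6)
Cancel the common factor (c + 6).

(c - 7)/(c - 2)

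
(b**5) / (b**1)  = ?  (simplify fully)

b**4

Quotient: b**4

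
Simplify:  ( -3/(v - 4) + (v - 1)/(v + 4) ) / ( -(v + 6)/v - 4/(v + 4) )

Numerator: -3/(v - 4) + (v - 1)/(v + 4) = (v² - 8*v - 8)/(v² - 16)
Denominator: -(v + 6)/v - 4/(v + 4) = (-v² - 14*v - 24)/(v² + 4*v)
Divide: ((v² - 8*v - 8)/(v² - 16)) · ((v² + 4*v)/(-v² - 14*v - 24)) = (-v³ + 8*v² + 8*v)/(v³ + 10*v² - 32*v - 96)

(-v³ + 8*v² + 8*v)/(v³ + 10*v² - 32*v - 96)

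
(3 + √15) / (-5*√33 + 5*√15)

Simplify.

Multiply numerator and denominator by 5*√15 + 5*√33.
Denominator becomes -450; numerator becomes 15*√15 + 75 + 15*√33 + 15*√55.

(-√55 - √33 - 5 - √15)/30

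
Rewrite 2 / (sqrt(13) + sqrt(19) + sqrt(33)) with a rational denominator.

Group as (sqrt(19) + sqrt(33)) + sqrt(13); multiply by (sqrt(19) + sqrt(33)) - sqrt(13), then rationalise the remaining surd.

(-4*sqrt(8151) - 2*sqrt(33) + 54*sqrt(19) + 78*sqrt(13))/987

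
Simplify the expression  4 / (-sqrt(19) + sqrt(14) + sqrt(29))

Group as (sqrt(14) + sqrt(29)) - sqrt(19); multiply by (sqrt(14) + sqrt(29)) + sqrt(19), then rationalise the remaining surd.

(-12*sqrt(19) + 2*sqrt(29) + 17*sqrt(14) + sqrt(7714))/131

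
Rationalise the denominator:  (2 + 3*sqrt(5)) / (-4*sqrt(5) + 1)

(-62 - 11*sqrt(5))/79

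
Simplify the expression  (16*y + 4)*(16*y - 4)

Product of conjugates: (P+Q)(P-Q) = P**2 - Q**2.

256*y**2 - 16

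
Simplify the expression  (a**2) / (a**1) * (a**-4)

Quotient: a**1
Multiply by (a**-4): add exponents.

a**(-3)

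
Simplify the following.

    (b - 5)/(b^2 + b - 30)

Factor: b^2 + b - 30 = (b - 5)*(b + 6)
Cancel the common factor (b - 5).

1/(b + 6)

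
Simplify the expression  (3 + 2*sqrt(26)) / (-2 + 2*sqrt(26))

(sqrt(26) + 11)/10

Multiply numerator and denominator by -2*sqrt(26) - 2.
Denominator becomes -100; numerator becomes -110 - 10*sqrt(26).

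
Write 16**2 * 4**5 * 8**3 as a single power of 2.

2**27

16**2 = 2**8; 4**5 = 2**10; 8**3 = 2**9
Combine exponents: 2**27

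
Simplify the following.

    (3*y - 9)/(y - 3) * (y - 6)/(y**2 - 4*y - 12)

3/(y + 2)

Factor: 3*y - 9 = 3*(y - 3);  y**2 - 4*y - 12 = (y - 6)*(y + 2)
Cancel the common factors (y - 3), (y - 6).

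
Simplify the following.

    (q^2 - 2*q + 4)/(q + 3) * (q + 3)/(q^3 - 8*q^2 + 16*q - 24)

1/(q - 6)

Factor: q^3 - 8*q^2 + 16*q - 24 = (q^2 - 2*q + 4)*(q - 6)
Cancel the common factors (q^2 - 2*q + 4), (q + 3).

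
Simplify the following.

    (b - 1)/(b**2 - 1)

Factor: b**2 - 1 = (b - 1)*(b + 1)
Cancel the common factor (b - 1).

1/(b + 1)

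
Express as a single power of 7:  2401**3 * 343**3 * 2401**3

7**33

2401**3 = 7**12; 343**3 = 7**9; 2401**3 = 7**12
Combine exponents: 7**33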